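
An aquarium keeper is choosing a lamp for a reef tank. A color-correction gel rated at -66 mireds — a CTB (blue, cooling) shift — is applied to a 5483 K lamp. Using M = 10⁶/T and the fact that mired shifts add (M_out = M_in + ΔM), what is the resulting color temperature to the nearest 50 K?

8600 K

M_in = 10⁶/5483 = 182.38 mireds.
M_out = 182.38 + (-66) = 116.38 mireds.
T_out = 10⁶/116.38 = 8592.4 K → 8600 K.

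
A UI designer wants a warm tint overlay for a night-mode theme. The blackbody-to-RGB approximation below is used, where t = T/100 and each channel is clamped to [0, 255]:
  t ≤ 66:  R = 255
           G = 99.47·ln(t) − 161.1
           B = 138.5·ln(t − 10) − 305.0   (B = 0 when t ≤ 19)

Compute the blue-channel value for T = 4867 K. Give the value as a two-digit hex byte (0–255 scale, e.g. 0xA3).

t = 4867/100 = 48.67; the t ≤ 66 branch applies.
B = 138.5·ln(48.67 − 10) − 305.0 = 138.5·ln 38.67 − 305.0 = 138.5·3.6551 − 305.0 = 201.226.
Rounded: 201; in hex, 0xC9.

0xC9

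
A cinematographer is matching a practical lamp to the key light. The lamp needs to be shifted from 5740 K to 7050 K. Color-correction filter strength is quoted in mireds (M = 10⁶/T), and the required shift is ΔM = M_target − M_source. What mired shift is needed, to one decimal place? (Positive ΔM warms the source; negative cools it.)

-32.4 mireds

M_source = 10⁶/5740 = 174.216; M_target = 10⁶/7050 = 141.844.
ΔM = 141.844 − 174.216 = -32.372 → -32.4 mireds, a cooling shift.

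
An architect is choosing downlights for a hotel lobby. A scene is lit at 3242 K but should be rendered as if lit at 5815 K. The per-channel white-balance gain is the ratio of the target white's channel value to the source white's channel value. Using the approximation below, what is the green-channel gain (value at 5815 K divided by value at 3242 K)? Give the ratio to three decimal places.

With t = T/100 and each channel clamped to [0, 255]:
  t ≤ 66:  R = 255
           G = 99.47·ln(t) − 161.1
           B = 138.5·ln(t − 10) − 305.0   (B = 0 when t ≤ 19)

1.314

At 3242 K (t = 32.42):
  G = 99.47·ln 32.42 − 161.1 = 99.47·3.4788 − 161.1 = 184.934.
At 5815 K (t = 58.15):
  G = 99.47·ln 58.15 − 161.1 = 99.47·4.0630 − 161.1 = 243.049.
Gain = 243.049 / 184.934 = 1.3142 → 1.314.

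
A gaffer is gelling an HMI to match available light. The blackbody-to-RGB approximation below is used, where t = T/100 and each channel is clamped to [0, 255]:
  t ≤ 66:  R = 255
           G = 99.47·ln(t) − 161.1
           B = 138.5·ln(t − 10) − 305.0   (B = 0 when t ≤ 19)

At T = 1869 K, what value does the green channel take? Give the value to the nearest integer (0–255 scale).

t = 1869/100 = 18.69; the t ≤ 66 branch applies.
G = 99.47·ln 18.69 − 161.1 = 99.47·2.9280 − 161.1 = 130.147.
Rounded: 130.

130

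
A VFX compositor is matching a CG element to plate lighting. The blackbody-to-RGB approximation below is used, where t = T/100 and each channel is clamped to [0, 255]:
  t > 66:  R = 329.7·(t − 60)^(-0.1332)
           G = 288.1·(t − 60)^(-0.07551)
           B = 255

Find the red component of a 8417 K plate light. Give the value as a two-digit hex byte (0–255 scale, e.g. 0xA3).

t = 8417/100 = 84.17; the t > 66 branch applies.
R = 329.7·(84.17 − 60)^(-0.1332) = 329.7·24.17^(-0.1332) = 329.7·0.65426 = 215.708.
Rounded: 216; in hex, 0xD8.

0xD8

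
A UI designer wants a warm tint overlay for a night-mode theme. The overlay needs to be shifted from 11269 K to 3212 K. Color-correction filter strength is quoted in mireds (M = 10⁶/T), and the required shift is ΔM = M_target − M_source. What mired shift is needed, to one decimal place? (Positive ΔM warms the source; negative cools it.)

M_source = 10⁶/11269 = 88.739; M_target = 10⁶/3212 = 311.333.
ΔM = 311.333 − 88.739 = 222.593 → +222.6 mireds, a warming shift.

+222.6 mireds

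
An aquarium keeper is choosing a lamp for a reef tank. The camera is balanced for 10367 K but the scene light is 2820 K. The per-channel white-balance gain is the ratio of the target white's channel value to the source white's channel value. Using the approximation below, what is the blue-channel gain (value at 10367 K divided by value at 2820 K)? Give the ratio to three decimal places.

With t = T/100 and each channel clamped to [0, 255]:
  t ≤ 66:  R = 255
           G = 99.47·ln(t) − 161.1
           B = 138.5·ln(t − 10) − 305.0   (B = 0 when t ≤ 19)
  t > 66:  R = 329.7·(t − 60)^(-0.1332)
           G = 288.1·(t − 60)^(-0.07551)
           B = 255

2.633

At 2820 K (t = 28.2):
  B = 138.5·ln(28.2 − 10) − 305.0 = 138.5·ln 18.2 − 305.0 = 138.5·2.9014 − 305.0 = 96.847.
At 10367 K (t = 103.67):
  B = 255 by definition for t > 66.
Gain = 255.000 / 96.847 = 2.6330 → 2.633.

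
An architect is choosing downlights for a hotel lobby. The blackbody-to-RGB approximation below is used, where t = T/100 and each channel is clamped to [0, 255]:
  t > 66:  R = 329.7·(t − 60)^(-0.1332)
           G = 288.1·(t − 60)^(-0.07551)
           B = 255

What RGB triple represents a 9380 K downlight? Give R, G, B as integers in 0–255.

t = 9380/100 = 93.8; the t > 66 branch applies.
R = 329.7·(93.8 − 60)^(-0.1332) = 329.7·33.8^(-0.1332) = 329.7·0.62567 = 206.285.
G = 288.1·(93.8 − 60)^(-0.07551) = 288.1·33.8^(-0.07551) = 288.1·0.76657 = 220.849.
B = 255 by definition for t > 66.
Rounded: (206, 221, 255).

R=206, G=221, B=255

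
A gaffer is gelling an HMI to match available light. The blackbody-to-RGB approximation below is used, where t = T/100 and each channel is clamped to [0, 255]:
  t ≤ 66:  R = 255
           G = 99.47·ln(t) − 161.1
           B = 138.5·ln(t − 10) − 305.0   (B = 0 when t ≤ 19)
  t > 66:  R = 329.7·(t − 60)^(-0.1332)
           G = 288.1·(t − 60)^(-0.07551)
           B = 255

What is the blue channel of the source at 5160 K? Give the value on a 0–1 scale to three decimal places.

t = 5160/100 = 51.6; the t ≤ 66 branch applies.
B = 138.5·ln(51.6 − 10) − 305.0 = 138.5·ln 41.6 − 305.0 = 138.5·3.7281 − 305.0 = 211.342.
On a 0–1 scale: 211.342/255 = 0.8288 → 0.829.

0.829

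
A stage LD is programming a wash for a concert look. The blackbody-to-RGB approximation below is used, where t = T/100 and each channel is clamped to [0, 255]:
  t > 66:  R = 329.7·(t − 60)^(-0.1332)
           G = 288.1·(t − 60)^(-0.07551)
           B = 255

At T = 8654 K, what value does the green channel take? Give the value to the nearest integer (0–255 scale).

225

t = 8654/100 = 86.54; the t > 66 branch applies.
G = 288.1·(86.54 − 60)^(-0.07551) = 288.1·26.54^(-0.07551) = 288.1·0.78069 = 224.918.
Rounded: 225.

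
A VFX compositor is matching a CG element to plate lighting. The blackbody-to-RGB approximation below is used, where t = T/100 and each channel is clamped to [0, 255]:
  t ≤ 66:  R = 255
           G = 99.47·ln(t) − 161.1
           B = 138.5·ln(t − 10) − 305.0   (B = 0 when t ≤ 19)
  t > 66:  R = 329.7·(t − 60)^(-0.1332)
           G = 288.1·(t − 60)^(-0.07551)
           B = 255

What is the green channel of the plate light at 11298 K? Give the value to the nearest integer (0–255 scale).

t = 11298/100 = 112.98; the t > 66 branch applies.
G = 288.1·(112.98 − 60)^(-0.07551) = 288.1·52.98^(-0.07551) = 288.1·0.74099 = 213.479.
Rounded: 213.

213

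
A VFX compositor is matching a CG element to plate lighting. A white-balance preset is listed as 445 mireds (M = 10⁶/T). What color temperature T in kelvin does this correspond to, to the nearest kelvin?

2247 K

T = 10⁶ / 445 = 2247.19 K → 2247 K.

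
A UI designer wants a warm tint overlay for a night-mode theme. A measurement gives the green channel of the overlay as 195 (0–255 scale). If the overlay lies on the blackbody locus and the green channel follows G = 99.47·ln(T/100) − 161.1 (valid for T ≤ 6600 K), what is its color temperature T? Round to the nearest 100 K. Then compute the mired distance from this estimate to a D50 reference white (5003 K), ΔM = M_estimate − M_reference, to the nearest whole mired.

ln t = (195 + 161.1) / 99.47 = 3.5800.
t = e^3.5800 = 35.873.
T = 100·t = 3587 K → 3600 K to the nearest 100 K.
M_estimate = 10⁶/3600 = 277.78; M_reference = 10⁶/5003 = 199.88.
ΔM = 277.78 − 199.88 = 77.90 → +78 mireds.

+78 mireds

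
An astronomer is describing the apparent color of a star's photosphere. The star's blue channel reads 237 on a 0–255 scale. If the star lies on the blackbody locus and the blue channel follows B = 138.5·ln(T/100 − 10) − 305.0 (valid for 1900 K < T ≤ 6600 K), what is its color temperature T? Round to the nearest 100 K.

6000 K

ln(t − 10) = (237 + 305.0) / 138.5 = 3.9134.
t − 10 = e^3.9134 = 50.067, so t = 60.067.
T = 100·t = 6007 K → 6000 K to the nearest 100 K.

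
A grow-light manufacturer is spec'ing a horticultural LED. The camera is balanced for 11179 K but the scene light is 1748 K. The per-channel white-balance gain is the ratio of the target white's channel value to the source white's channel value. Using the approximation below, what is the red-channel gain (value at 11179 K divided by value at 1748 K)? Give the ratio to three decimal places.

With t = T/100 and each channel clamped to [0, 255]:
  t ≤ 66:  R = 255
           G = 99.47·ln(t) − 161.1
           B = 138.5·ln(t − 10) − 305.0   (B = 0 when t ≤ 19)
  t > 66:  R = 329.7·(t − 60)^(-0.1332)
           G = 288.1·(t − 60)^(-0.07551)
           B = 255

At 1748 K (t = 17.48):
  R = 255 by definition for t ≤ 66.
At 11179 K (t = 111.79):
  R = 329.7·(111.79 − 60)^(-0.1332) = 329.7·51.79^(-0.1332) = 329.7·0.59110 = 194.886.
Gain = 194.886 / 255.000 = 0.7643 → 0.764.

0.764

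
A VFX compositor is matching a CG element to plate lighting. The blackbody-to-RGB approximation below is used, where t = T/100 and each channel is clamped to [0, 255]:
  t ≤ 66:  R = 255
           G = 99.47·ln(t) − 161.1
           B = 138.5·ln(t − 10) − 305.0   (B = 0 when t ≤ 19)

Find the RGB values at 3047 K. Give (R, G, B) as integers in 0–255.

(255, 179, 113)

t = 3047/100 = 30.47; the t ≤ 66 branch applies.
R = 255 by definition for t ≤ 66.
G = 99.47·ln 30.47 − 161.1 = 99.47·3.4167 − 161.1 = 178.763.
B = 138.5·ln(30.47 − 10) − 305.0 = 138.5·ln 20.47 − 305.0 = 138.5·3.0190 − 305.0 = 113.126.
Rounded: (255, 179, 113).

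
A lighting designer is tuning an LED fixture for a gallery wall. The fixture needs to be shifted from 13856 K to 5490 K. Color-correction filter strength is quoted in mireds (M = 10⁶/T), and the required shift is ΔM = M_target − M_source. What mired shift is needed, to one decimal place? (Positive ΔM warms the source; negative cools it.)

M_source = 10⁶/13856 = 72.171; M_target = 10⁶/5490 = 182.149.
ΔM = 182.149 − 72.171 = 109.978 → +110.0 mireds, a warming shift.

+110.0 mireds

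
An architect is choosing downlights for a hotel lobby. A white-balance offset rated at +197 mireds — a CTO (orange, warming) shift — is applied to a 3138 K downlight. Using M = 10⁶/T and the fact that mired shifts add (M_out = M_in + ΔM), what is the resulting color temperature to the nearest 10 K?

M_in = 10⁶/3138 = 318.67 mireds.
M_out = 318.67 + (+197) = 515.67 mireds.
T_out = 10⁶/515.67 = 1939.2 K → 1940 K.

1940 K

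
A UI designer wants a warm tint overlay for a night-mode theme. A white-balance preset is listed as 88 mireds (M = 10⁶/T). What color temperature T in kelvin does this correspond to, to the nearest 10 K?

11360 K

T = 10⁶ / 88 = 11363.64 K → 11360 K.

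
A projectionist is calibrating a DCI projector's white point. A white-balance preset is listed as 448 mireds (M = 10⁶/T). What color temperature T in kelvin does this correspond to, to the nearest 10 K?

2230 K

T = 10⁶ / 448 = 2232.14 K → 2230 K.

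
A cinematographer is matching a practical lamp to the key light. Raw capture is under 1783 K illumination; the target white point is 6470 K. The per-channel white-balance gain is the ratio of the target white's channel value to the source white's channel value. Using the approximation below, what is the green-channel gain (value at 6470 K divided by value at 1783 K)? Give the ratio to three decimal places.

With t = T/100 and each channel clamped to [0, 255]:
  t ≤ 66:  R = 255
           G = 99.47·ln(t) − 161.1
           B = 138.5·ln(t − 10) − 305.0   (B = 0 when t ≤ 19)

At 1783 K (t = 17.83):
  G = 99.47·ln 17.83 − 161.1 = 99.47·2.8809 − 161.1 = 125.461.
At 6470 K (t = 64.7):
  G = 99.47·ln 64.7 − 161.1 = 99.47·4.1698 − 161.1 = 253.666.
Gain = 253.666 / 125.461 = 2.0219 → 2.022.

2.022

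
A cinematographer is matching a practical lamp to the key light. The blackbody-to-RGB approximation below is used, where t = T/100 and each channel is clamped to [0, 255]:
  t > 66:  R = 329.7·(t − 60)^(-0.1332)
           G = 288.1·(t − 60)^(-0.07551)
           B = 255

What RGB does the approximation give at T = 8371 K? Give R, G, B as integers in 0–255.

t = 8371/100 = 83.71; the t > 66 branch applies.
R = 329.7·(83.71 − 60)^(-0.1332) = 329.7·23.71^(-0.1332) = 329.7·0.65593 = 216.261.
G = 288.1·(83.71 − 60)^(-0.07551) = 288.1·23.71^(-0.07551) = 288.1·0.78737 = 226.841.
B = 255 by definition for t > 66.
Rounded: (216, 227, 255).

R=216, G=227, B=255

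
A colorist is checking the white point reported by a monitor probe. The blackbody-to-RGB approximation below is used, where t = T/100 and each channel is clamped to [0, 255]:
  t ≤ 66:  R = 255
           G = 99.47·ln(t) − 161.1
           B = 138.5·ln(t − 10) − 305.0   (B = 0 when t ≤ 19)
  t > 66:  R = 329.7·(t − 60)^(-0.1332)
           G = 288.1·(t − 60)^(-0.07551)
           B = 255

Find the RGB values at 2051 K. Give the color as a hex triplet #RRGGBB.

#FF8B15

t = 2051/100 = 20.51; the t ≤ 66 branch applies.
R = 255 by definition for t ≤ 66.
G = 99.47·ln 20.51 − 161.1 = 99.47·3.0209 − 161.1 = 139.390.
B = 138.5·ln(20.51 − 10) − 305.0 = 138.5·ln 10.51 − 305.0 = 138.5·2.3523 − 305.0 = 20.797.
Rounded: (255, 139, 21).
In hex: #FF8B15.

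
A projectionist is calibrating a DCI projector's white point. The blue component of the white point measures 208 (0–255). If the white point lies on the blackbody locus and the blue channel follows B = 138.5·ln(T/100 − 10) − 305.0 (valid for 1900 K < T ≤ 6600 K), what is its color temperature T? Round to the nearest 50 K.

ln(t − 10) = (208 + 305.0) / 138.5 = 3.7040.
t − 10 = e^3.7040 = 40.608, so t = 50.608.
T = 100·t = 5061 K → 5050 K to the nearest 50 K.

5050 K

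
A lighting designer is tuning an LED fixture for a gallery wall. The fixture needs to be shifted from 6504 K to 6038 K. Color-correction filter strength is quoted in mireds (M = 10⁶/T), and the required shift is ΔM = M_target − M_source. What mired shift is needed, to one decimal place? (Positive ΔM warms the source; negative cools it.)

+11.9 mireds

M_source = 10⁶/6504 = 153.752; M_target = 10⁶/6038 = 165.618.
ΔM = 165.618 − 153.752 = 11.866 → +11.9 mireds, a warming shift.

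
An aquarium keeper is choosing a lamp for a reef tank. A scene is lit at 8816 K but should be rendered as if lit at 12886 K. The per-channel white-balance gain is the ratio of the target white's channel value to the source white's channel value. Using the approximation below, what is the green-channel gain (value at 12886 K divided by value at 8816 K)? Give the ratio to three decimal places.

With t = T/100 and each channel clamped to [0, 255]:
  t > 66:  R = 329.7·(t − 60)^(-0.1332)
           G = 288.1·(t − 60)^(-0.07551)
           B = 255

0.935

At 8816 K (t = 88.16):
  G = 288.1·(88.16 − 60)^(-0.07551) = 288.1·28.16^(-0.07551) = 288.1·0.77721 = 223.914.
At 12886 K (t = 128.86):
  G = 288.1·(128.86 − 60)^(-0.07551) = 288.1·68.86^(-0.07551) = 288.1·0.72647 = 209.295.
Gain = 209.295 / 223.914 = 0.9347 → 0.935.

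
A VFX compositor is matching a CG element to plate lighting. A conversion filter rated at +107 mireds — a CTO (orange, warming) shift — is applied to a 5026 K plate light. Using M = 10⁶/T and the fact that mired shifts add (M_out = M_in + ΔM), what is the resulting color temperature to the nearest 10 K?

3270 K

M_in = 10⁶/5026 = 198.97 mireds.
M_out = 198.97 + (+107) = 305.97 mireds.
T_out = 10⁶/305.97 = 3268.3 K → 3270 K.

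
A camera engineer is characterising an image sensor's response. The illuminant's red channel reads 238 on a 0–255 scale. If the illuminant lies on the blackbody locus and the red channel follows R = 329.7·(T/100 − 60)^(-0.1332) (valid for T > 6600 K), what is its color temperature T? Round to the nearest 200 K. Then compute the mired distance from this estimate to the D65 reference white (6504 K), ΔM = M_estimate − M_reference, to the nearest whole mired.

-15 mireds

(t − 60)^(-0.1332) = 238/329.7 = 0.72187.
t − 60 = 0.72187^(1/-0.1332) = 0.72187^(-7.508) = 11.551, so t = 71.551.
T = 100·t = 7155 K → 7200 K to the nearest 200 K.
M_estimate = 10⁶/7200 = 138.89; M_reference = 10⁶/6504 = 153.75.
ΔM = 138.89 − 153.75 = -14.86 → -15 mireds.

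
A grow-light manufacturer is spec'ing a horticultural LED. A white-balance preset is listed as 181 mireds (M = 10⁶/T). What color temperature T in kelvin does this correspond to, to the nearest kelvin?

T = 10⁶ / 181 = 5524.86 K → 5525 K.

5525 K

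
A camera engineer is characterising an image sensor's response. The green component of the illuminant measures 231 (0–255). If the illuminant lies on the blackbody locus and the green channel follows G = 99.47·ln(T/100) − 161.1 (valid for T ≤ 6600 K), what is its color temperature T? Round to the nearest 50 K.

5150 K

ln t = (231 + 161.1) / 99.47 = 3.9419.
t = e^3.9419 = 51.516.
T = 100·t = 5152 K → 5150 K to the nearest 50 K.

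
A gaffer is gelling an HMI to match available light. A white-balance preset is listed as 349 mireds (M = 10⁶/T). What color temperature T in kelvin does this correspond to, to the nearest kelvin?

2865 K

T = 10⁶ / 349 = 2865.33 K → 2865 K.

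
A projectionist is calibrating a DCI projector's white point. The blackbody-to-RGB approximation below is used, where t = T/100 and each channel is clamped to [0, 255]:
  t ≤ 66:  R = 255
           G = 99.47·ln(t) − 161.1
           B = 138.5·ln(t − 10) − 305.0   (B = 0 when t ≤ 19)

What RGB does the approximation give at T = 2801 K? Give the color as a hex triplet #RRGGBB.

#FFAA5F

t = 2801/100 = 28.01; the t ≤ 66 branch applies.
R = 255 by definition for t ≤ 66.
G = 99.47·ln 28.01 − 161.1 = 99.47·3.3326 − 161.1 = 170.390.
B = 138.5·ln(28.01 − 10) − 305.0 = 138.5·ln 18.01 − 305.0 = 138.5·2.8909 − 305.0 = 95.393.
Rounded: (255, 170, 95).
In hex: #FFAA5F.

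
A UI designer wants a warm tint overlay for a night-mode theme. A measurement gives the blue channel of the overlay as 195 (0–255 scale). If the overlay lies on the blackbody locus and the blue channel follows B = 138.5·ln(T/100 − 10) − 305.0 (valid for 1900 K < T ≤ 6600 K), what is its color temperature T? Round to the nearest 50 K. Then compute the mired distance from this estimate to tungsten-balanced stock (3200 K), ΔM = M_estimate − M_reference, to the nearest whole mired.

-100 mireds

ln(t − 10) = (195 + 305.0) / 138.5 = 3.6101.
t − 10 = e^3.6101 = 36.970, so t = 46.970.
T = 100·t = 4697 K → 4700 K to the nearest 50 K.
M_estimate = 10⁶/4700 = 212.77; M_reference = 10⁶/3200 = 312.50.
ΔM = 212.77 − 312.50 = -99.73 → -100 mireds.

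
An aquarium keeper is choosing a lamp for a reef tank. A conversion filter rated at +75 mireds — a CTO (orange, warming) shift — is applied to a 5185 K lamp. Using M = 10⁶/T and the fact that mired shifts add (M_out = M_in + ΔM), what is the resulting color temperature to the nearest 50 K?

M_in = 10⁶/5185 = 192.86 mireds.
M_out = 192.86 + (+75) = 267.86 mireds.
T_out = 10⁶/267.86 = 3733.2 K → 3750 K.

3750 K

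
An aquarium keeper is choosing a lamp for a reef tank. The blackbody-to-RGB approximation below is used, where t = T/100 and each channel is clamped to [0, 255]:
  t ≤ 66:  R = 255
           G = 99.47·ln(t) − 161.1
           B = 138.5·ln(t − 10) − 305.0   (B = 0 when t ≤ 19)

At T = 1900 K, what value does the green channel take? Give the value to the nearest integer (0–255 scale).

132

t = 1900/100 = 19; the t ≤ 66 branch applies.
G = 99.47·ln 19 − 161.1 = 99.47·2.9444 − 161.1 = 131.783.
Rounded: 132.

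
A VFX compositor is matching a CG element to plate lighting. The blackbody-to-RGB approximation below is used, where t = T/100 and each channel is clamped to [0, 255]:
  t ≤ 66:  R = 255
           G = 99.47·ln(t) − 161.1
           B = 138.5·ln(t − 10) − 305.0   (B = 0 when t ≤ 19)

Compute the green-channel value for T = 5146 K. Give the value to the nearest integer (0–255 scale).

231

t = 5146/100 = 51.46; the t ≤ 66 branch applies.
G = 99.47·ln 51.46 − 161.1 = 99.47·3.9408 − 161.1 = 230.892.
Rounded: 231.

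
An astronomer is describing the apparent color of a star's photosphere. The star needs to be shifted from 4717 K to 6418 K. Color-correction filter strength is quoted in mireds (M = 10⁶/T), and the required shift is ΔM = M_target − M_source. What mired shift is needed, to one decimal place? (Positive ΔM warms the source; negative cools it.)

-56.2 mireds

M_source = 10⁶/4717 = 211.999; M_target = 10⁶/6418 = 155.812.
ΔM = 155.812 − 211.999 = -56.187 → -56.2 mireds, a cooling shift.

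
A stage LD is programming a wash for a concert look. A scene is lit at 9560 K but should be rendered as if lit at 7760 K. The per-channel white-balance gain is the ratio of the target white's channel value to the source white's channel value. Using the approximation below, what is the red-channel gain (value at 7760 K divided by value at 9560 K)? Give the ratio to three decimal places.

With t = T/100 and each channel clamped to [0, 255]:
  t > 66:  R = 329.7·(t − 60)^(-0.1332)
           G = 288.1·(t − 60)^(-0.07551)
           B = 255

1.098

At 9560 K (t = 95.6):
  R = 329.7·(95.6 − 60)^(-0.1332) = 329.7·35.6^(-0.1332) = 329.7·0.62137 = 204.864.
At 7760 K (t = 77.6):
  R = 329.7·(77.6 − 60)^(-0.1332) = 329.7·17.6^(-0.1332) = 329.7·0.68249 = 225.018.
Gain = 225.018 / 204.864 = 1.0984 → 1.098.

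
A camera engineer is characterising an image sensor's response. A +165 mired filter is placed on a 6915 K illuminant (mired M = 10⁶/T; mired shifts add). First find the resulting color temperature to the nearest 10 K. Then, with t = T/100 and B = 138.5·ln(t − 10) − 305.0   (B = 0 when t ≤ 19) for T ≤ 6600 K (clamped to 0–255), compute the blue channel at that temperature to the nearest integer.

M_in = 10⁶/6915 = 144.61; M_out = 144.61 + (+165) = 309.61.
T_out = 10⁶/309.61 = 3229.8 K → 3230 K; t = 32.3.
B = 138.5·ln(32.3 − 10) − 305.0 = 138.5·ln 22.3 − 305.0 = 138.5·3.1046 − 305.0 = 124.985.
Rounded: 125.

125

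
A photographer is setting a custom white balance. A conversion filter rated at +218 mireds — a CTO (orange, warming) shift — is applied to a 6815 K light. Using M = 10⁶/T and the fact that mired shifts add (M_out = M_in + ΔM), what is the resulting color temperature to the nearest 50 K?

2750 K

M_in = 10⁶/6815 = 146.74 mireds.
M_out = 146.74 + (+218) = 364.74 mireds.
T_out = 10⁶/364.74 = 2741.7 K → 2750 K.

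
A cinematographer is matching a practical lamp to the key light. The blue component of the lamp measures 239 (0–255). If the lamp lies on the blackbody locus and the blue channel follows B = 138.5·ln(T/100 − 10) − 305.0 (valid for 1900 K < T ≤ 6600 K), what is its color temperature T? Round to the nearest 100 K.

ln(t − 10) = (239 + 305.0) / 138.5 = 3.9278.
t − 10 = e^3.9278 = 50.795, so t = 60.795.
T = 100·t = 6079 K → 6100 K to the nearest 100 K.

6100 K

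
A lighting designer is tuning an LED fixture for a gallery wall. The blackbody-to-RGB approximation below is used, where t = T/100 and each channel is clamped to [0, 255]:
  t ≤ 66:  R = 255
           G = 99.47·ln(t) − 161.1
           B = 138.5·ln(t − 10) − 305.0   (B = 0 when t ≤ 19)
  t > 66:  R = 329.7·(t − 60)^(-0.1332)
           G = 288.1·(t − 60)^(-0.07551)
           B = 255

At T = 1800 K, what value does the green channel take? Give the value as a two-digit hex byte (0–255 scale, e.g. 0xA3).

t = 1800/100 = 18; the t ≤ 66 branch applies.
G = 99.47·ln 18 − 161.1 = 99.47·2.8904 − 161.1 = 126.405.
Rounded: 126; in hex, 0x7E.

0x7E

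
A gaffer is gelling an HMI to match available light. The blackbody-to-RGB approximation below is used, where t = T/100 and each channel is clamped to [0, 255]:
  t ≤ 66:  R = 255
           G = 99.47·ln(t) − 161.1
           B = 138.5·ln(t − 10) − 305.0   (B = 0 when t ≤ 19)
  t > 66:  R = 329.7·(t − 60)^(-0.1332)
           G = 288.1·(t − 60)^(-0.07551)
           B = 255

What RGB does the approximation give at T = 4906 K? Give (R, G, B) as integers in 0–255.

(255, 226, 203)

t = 4906/100 = 49.06; the t ≤ 66 branch applies.
R = 255 by definition for t ≤ 66.
G = 99.47·ln 49.06 − 161.1 = 99.47·3.8930 − 161.1 = 226.141.
B = 138.5·ln(49.06 − 10) − 305.0 = 138.5·ln 39.06 − 305.0 = 138.5·3.6651 − 305.0 = 202.616.
Rounded: (255, 226, 203).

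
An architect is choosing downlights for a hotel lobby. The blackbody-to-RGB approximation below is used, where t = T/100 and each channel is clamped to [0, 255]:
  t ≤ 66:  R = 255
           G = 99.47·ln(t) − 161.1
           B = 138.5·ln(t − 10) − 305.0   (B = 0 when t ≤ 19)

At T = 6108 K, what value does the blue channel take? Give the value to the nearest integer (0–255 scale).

240

t = 6108/100 = 61.08; the t ≤ 66 branch applies.
B = 138.5·ln(61.08 − 10) − 305.0 = 138.5·ln 51.08 − 305.0 = 138.5·3.9334 − 305.0 = 239.775.
Rounded: 240.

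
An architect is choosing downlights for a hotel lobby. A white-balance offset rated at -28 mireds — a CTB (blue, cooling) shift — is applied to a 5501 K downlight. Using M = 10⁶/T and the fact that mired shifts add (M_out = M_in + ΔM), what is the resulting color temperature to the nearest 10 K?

6500 K

M_in = 10⁶/5501 = 181.79 mireds.
M_out = 181.79 + (-28) = 153.79 mireds.
T_out = 10⁶/153.79 = 6502.6 K → 6500 K.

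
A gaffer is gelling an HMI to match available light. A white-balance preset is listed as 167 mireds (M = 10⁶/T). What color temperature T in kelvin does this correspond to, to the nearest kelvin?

T = 10⁶ / 167 = 5988.02 K → 5988 K.

5988 K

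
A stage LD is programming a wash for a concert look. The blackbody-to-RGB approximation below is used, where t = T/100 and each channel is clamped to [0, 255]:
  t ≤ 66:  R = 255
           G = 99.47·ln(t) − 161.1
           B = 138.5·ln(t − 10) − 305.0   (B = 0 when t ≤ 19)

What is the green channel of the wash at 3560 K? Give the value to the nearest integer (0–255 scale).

t = 3560/100 = 35.6; the t ≤ 66 branch applies.
G = 99.47·ln 35.6 − 161.1 = 99.47·3.5723 − 161.1 = 194.241.
Rounded: 194.

194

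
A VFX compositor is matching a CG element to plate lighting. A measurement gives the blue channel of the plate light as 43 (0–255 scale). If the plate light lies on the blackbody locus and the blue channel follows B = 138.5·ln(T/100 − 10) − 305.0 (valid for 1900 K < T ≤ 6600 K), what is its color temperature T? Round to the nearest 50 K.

2250 K

ln(t − 10) = (43 + 305.0) / 138.5 = 2.5126.
t − 10 = e^2.5126 = 12.337, so t = 22.337.
T = 100·t = 2234 K → 2250 K to the nearest 50 K.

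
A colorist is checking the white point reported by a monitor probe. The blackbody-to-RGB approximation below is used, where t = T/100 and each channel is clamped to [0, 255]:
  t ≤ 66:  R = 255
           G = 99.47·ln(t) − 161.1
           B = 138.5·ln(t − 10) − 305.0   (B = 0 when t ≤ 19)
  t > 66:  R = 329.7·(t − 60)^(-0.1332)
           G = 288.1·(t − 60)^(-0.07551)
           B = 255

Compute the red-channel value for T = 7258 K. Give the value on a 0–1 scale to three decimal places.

t = 7258/100 = 72.58; the t > 66 branch applies.
R = 329.7·(72.58 − 60)^(-0.1332) = 329.7·12.58^(-0.1332) = 329.7·0.71371 = 235.311.
On a 0–1 scale: 235.311/255 = 0.9228 → 0.923.

0.923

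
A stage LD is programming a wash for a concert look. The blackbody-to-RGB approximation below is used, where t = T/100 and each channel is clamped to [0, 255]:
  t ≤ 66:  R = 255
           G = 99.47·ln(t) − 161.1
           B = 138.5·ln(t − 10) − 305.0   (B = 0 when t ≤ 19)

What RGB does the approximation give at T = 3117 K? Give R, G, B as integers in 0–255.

R=255, G=181, B=118

t = 3117/100 = 31.17; the t ≤ 66 branch applies.
R = 255 by definition for t ≤ 66.
G = 99.47·ln 31.17 − 161.1 = 99.47·3.4395 − 161.1 = 181.023.
B = 138.5·ln(31.17 − 10) − 305.0 = 138.5·ln 21.17 − 305.0 = 138.5·3.0526 − 305.0 = 117.783.
Rounded: (255, 181, 118).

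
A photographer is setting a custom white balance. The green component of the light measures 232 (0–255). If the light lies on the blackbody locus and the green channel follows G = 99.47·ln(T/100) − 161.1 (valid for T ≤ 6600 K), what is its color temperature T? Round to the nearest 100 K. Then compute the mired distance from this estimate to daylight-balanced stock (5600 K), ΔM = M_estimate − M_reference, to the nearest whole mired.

+14 mireds

ln t = (232 + 161.1) / 99.47 = 3.9519.
t = e^3.9519 = 52.036.
T = 100·t = 5204 K → 5200 K to the nearest 100 K.
M_estimate = 10⁶/5200 = 192.31; M_reference = 10⁶/5600 = 178.57.
ΔM = 192.31 − 178.57 = 13.74 → +14 mireds.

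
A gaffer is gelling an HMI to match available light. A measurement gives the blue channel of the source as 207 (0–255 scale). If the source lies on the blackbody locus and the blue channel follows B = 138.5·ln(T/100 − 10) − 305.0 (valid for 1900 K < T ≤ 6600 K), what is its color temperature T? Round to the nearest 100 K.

ln(t − 10) = (207 + 305.0) / 138.5 = 3.6968.
t − 10 = e^3.6968 = 40.316, so t = 50.316.
T = 100·t = 5032 K → 5000 K to the nearest 100 K.

5000 K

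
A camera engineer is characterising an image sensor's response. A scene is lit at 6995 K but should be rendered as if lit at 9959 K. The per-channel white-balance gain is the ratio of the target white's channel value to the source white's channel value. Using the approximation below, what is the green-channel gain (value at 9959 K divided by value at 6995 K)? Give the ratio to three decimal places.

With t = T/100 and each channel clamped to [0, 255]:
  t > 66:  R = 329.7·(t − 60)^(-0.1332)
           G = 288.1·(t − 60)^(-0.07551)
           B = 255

At 6995 K (t = 69.95):
  G = 288.1·(69.95 − 60)^(-0.07551) = 288.1·9.95^(-0.07551) = 288.1·0.84073 = 242.213.
At 9959 K (t = 99.59):
  G = 288.1·(99.59 − 60)^(-0.07551) = 288.1·39.59^(-0.07551) = 288.1·0.75747 = 218.228.
Gain = 218.228 / 242.213 = 0.9010 → 0.901.

0.901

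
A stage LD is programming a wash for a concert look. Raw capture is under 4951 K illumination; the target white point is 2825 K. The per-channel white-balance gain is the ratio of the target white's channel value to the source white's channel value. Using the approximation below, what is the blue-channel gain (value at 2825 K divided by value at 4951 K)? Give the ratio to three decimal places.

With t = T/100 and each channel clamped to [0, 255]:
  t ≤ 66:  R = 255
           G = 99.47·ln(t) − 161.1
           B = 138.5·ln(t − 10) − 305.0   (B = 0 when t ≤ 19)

0.476

At 4951 K (t = 49.51):
  B = 138.5·ln(49.51 − 10) − 305.0 = 138.5·ln 39.51 − 305.0 = 138.5·3.6766 − 305.0 = 204.203.
At 2825 K (t = 28.25):
  B = 138.5·ln(28.25 − 10) − 305.0 = 138.5·ln 18.25 − 305.0 = 138.5·2.9042 − 305.0 = 97.227.
Gain = 97.227 / 204.203 = 0.4761 → 0.476.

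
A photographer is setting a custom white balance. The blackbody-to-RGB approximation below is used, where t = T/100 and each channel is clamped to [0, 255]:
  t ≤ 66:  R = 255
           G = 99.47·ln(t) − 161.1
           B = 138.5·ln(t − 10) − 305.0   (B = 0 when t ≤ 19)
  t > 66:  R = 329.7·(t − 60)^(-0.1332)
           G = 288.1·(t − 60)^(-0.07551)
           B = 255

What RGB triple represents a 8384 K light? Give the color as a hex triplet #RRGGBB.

t = 8384/100 = 83.84; the t > 66 branch applies.
R = 329.7·(83.84 − 60)^(-0.1332) = 329.7·23.84^(-0.1332) = 329.7·0.65545 = 216.103.
G = 288.1·(83.84 − 60)^(-0.07551) = 288.1·23.84^(-0.07551) = 288.1·0.78705 = 226.748.
B = 255 by definition for t > 66.
Rounded: (216, 227, 255).
In hex: #D8E3FF.

#D8E3FF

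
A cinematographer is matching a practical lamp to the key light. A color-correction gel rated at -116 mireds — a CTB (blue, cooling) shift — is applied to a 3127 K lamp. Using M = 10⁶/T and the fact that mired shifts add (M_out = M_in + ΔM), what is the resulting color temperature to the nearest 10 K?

4910 K

M_in = 10⁶/3127 = 319.80 mireds.
M_out = 319.80 + (-116) = 203.80 mireds.
T_out = 10⁶/203.80 = 4906.9 K → 4910 K.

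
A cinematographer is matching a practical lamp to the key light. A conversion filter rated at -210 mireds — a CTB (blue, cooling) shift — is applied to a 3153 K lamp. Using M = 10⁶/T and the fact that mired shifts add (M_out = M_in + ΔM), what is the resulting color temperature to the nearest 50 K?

M_in = 10⁶/3153 = 317.16 mireds.
M_out = 317.16 + (-210) = 107.16 mireds.
T_out = 10⁶/107.16 = 9332.0 K → 9350 K.

9350 K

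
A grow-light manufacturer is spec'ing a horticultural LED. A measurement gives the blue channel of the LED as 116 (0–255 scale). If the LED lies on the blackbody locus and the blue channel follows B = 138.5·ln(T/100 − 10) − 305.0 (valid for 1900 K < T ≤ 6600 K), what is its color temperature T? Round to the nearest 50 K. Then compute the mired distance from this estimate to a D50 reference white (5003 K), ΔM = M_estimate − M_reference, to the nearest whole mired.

ln(t − 10) = (116 + 305.0) / 138.5 = 3.0397.
t − 10 = e^3.0397 = 20.899, so t = 30.899.
T = 100·t = 3090 K → 3100 K to the nearest 50 K.
M_estimate = 10⁶/3100 = 322.58; M_reference = 10⁶/5003 = 199.88.
ΔM = 322.58 − 199.88 = 122.70 → +123 mireds.

+123 mireds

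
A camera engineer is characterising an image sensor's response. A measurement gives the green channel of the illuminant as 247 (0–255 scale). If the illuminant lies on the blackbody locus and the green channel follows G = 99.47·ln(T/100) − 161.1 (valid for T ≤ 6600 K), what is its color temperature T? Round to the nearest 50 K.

ln t = (247 + 161.1) / 99.47 = 4.1027.
t = e^4.1027 = 60.506.
T = 100·t = 6051 K → 6050 K to the nearest 50 K.

6050 K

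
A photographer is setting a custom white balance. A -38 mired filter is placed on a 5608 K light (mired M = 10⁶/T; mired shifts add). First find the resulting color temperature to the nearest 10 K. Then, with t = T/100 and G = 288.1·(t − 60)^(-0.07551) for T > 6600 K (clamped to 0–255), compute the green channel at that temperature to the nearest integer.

240

M_in = 10⁶/5608 = 178.32; M_out = 178.32 + (-38) = 140.32.
T_out = 10⁶/140.32 = 7126.7 K → 7130 K; t = 71.3.
G = 288.1·(71.3 − 60)^(-0.07551) = 288.1·11.3^(-0.07551) = 288.1·0.83269 = 239.897.
Rounded: 240.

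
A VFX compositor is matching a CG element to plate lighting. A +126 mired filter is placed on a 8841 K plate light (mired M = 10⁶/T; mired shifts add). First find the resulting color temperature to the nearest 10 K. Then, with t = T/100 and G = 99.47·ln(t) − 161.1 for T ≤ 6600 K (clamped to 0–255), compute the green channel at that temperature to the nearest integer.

210

M_in = 10⁶/8841 = 113.11; M_out = 113.11 + (+126) = 239.11.
T_out = 10⁶/239.11 = 4182.2 K → 4180 K; t = 41.8.
G = 99.47·ln 41.8 − 161.1 = 99.47·3.7329 − 161.1 = 210.211.
Rounded: 210.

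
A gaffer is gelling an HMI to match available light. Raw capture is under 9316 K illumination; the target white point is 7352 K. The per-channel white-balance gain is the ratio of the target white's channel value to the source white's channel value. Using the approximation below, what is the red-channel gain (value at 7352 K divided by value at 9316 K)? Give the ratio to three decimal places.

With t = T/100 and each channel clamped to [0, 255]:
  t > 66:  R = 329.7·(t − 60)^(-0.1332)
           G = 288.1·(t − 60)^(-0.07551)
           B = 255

At 9316 K (t = 93.16):
  R = 329.7·(93.16 − 60)^(-0.1332) = 329.7·33.16^(-0.1332) = 329.7·0.62727 = 206.811.
At 7352 K (t = 73.52):
  R = 329.7·(73.52 − 60)^(-0.1332) = 329.7·13.52^(-0.1332) = 329.7·0.70689 = 233.063.
Gain = 233.063 / 206.811 = 1.1269 → 1.127.

1.127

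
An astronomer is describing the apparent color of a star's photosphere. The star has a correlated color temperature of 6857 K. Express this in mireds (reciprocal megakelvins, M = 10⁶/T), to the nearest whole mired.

M = 10⁶ / 6857 = 145.836 → 146 mireds.

146 mireds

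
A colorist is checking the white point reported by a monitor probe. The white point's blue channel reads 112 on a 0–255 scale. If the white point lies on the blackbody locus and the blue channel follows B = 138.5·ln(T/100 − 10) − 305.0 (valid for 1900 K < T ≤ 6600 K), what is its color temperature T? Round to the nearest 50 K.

ln(t − 10) = (112 + 305.0) / 138.5 = 3.0108.
t − 10 = e^3.0108 = 20.304, so t = 30.304.
T = 100·t = 3030 K → 3050 K to the nearest 50 K.

3050 K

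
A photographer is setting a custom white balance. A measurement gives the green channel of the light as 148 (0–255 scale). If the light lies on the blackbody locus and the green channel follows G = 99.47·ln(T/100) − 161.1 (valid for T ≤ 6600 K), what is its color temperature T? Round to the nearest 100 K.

2200 K

ln t = (148 + 161.1) / 99.47 = 3.1075.
t = e^3.1075 = 22.364.
T = 100·t = 2236 K → 2200 K to the nearest 100 K.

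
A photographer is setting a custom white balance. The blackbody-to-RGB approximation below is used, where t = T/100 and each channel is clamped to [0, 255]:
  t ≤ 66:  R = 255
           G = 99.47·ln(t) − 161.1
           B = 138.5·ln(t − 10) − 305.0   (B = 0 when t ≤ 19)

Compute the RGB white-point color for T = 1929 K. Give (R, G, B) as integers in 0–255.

(255, 133, 4)

t = 1929/100 = 19.29; the t ≤ 66 branch applies.
R = 255 by definition for t ≤ 66.
G = 99.47·ln 19.29 − 161.1 = 99.47·2.9596 − 161.1 = 133.290.
B = 138.5·ln(19.29 − 10) − 305.0 = 138.5·ln 9.29 − 305.0 = 138.5·2.2289 − 305.0 = 3.708.
Rounded: (255, 133, 4).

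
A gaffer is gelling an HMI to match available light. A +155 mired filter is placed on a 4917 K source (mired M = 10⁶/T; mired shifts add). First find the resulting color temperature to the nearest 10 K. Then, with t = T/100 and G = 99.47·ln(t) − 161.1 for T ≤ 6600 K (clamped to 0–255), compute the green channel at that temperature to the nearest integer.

170

M_in = 10⁶/4917 = 203.38; M_out = 203.38 + (+155) = 358.38.
T_out = 10⁶/358.38 = 2790.4 K → 2790 K; t = 27.9.
G = 99.47·ln 27.9 − 161.1 = 99.47·3.3286 − 161.1 = 169.998.
Rounded: 170.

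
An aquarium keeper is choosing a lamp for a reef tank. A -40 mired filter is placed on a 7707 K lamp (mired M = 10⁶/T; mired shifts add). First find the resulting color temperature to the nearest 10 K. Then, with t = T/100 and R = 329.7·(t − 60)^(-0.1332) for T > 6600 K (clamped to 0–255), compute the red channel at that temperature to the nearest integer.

M_in = 10⁶/7707 = 129.75; M_out = 129.75 + (-40) = 89.75.
T_out = 10⁶/89.75 = 11141.8 K → 11140 K; t = 111.4.
R = 329.7·(111.4 − 60)^(-0.1332) = 329.7·51.4^(-0.1332) = 329.7·0.59170 = 195.083.
Rounded: 195.

195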